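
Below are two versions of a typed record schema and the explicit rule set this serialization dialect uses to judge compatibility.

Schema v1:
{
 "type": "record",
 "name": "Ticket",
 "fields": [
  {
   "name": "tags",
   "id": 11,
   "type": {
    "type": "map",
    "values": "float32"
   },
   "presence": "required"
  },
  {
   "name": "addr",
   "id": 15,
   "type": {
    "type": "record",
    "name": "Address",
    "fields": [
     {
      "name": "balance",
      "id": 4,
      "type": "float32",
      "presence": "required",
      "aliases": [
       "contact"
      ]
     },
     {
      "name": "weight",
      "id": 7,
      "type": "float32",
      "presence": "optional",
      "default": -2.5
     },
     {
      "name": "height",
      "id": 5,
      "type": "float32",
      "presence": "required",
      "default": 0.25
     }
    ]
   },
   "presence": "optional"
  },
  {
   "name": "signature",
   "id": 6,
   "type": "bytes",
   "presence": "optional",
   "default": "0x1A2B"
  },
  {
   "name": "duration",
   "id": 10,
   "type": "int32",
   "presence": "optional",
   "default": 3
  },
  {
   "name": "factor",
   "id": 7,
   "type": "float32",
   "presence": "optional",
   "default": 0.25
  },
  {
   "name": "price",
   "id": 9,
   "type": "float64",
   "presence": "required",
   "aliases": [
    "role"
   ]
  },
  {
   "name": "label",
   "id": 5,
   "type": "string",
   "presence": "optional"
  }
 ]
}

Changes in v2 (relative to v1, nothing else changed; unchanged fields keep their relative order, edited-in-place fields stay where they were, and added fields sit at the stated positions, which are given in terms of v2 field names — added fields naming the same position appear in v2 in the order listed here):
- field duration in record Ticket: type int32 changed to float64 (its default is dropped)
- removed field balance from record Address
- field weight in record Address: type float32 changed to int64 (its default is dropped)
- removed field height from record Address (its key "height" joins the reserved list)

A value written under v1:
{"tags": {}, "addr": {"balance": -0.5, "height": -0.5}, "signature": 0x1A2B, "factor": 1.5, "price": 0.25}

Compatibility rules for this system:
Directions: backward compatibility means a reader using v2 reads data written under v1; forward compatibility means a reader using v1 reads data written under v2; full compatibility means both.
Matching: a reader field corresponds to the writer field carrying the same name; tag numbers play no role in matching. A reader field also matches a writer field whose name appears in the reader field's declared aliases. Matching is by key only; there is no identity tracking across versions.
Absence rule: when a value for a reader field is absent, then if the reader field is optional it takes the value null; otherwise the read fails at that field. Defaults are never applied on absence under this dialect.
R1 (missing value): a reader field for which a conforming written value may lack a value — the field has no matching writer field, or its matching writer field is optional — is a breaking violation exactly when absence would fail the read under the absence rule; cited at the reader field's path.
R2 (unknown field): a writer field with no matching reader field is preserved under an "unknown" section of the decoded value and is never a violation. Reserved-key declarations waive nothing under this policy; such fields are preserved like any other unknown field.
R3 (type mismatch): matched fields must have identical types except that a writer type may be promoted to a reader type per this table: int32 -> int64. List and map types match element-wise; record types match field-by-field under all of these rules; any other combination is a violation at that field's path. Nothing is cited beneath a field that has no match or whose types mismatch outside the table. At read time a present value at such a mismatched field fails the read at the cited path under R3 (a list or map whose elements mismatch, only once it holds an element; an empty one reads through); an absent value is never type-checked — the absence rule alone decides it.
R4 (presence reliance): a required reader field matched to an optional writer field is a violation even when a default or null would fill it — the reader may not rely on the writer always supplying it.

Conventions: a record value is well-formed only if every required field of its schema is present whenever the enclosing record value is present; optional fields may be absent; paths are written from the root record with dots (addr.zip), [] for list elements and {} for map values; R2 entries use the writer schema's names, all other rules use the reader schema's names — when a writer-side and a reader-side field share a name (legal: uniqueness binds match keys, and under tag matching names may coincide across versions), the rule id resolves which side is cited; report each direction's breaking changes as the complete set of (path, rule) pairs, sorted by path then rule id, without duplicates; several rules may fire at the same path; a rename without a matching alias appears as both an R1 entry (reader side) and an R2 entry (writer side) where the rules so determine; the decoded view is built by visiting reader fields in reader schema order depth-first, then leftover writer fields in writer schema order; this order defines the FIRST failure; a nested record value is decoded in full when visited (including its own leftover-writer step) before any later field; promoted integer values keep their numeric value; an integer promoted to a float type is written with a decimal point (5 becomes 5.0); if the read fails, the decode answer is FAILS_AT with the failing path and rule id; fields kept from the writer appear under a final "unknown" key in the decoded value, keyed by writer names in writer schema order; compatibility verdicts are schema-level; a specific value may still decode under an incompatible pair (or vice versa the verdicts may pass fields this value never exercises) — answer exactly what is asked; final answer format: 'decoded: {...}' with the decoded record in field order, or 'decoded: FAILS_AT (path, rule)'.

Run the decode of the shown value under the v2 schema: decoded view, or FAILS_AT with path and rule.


each type pair in Ticket: writer, then reader
decode (reader v2):
  tags := {}
  addr.weight := null (not supplied -> null)
  writer addr.balance: kept under "unknown"
  writer addr.height: kept under "unknown"
  signature := 0x1A2B
  duration := null (not supplied -> null)
  factor := 1.5
  price := 0.25
  label := null (not supplied -> null)
  => decoded: {"tags": {}, "addr": {"weight": null, "unknown": {"balance": -0.5, "height": -0.5}}, "signature": 0x1A2B, "duration": null, "factor": 1.5, "price": 0.25, "label": null}
ruling out the remaining Ticket differences:
  field duration in record Ticket: type int32 changed to float64 (its default is dropped) -> changes Ticket's schema-level verdicts only — the decode of this value is the same
  field weight in record Address: type float32 changed to int64 (its default is dropped) -> changes Ticket's schema-level verdicts only — the decode of this value is the same

decoded: {"tags": {}, "addr": {"weight": null, "unknown": {"balance": -0.5, "height": -0.5}}, "signature": 0x1A2B, "duration": null, "factor": 1.5, "price": 0.25, "label": null}


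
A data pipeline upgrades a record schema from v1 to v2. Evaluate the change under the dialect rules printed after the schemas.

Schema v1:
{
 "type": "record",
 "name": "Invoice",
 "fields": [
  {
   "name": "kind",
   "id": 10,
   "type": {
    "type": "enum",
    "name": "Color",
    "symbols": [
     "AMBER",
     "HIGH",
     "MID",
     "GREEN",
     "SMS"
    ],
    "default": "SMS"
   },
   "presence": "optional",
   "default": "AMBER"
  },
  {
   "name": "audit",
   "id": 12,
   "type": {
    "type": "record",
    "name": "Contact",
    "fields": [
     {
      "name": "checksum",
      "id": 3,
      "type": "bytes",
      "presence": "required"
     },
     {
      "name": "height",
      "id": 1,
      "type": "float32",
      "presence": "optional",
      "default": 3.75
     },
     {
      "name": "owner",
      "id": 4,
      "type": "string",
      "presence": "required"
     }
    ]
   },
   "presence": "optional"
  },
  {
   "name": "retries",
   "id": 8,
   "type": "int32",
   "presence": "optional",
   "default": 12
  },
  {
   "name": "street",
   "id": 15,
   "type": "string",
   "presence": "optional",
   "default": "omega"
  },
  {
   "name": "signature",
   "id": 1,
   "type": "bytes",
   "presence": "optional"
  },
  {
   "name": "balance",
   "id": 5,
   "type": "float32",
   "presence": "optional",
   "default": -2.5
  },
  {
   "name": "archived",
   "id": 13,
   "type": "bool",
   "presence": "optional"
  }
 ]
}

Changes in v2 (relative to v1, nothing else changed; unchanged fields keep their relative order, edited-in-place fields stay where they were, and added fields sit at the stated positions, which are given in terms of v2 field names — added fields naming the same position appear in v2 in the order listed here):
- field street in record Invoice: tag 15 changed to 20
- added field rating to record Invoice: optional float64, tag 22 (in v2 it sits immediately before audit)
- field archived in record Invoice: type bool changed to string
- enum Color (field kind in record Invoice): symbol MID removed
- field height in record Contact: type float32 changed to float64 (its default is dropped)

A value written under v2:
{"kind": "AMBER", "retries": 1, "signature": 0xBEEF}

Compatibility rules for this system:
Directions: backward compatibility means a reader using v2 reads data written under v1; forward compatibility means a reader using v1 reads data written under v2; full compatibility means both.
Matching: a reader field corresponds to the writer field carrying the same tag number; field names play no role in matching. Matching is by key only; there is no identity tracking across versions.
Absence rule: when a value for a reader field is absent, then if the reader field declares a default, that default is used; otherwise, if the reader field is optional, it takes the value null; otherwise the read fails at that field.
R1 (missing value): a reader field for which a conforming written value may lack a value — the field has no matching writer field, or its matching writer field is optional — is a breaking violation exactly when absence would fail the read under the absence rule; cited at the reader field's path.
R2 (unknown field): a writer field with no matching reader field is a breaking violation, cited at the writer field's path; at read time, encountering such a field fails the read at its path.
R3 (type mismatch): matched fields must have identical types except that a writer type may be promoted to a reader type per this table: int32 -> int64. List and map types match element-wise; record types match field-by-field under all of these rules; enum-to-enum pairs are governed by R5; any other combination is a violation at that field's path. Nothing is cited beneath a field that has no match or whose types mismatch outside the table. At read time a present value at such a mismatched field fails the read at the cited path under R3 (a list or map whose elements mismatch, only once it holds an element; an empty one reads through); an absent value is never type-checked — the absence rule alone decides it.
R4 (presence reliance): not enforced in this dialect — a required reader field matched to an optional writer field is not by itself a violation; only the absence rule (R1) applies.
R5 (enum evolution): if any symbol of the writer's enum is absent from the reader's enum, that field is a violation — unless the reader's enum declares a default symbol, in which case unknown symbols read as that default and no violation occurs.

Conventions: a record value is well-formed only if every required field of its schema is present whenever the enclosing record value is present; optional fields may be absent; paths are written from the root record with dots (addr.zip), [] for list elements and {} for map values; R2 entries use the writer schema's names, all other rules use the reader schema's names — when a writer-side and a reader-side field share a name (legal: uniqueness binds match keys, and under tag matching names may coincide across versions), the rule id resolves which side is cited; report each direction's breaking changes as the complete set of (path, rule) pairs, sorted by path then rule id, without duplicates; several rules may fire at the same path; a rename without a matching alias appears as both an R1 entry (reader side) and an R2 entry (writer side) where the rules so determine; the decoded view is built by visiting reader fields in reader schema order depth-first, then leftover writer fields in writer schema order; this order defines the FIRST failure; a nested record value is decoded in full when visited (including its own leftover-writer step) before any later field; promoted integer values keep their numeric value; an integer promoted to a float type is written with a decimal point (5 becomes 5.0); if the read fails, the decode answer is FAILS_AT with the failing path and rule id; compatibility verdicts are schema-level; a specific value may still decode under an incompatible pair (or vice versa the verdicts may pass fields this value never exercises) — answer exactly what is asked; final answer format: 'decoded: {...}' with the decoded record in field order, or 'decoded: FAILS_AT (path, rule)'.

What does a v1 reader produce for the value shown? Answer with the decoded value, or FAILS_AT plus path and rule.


each type pair in Invoice: writer, then reader
decoding the Invoice value with the v1 reader:
  kind := "AMBER"
  audit := null (missing; optional => null)
  retries := 1
  street := "omega" (missing; default applied)
  signature := 0xBEEF
  balance := -2.5 (missing; default applied)
  archived := null (missing; optional => null)
  => decoded: {"kind": "AMBER", "audit": null, "retries": 1, "street": "omega", "signature": 0xBEEF, "balance": -2.5, "archived": null}
diffs on Invoice not affecting the asked answer:
  field street in record Invoice: tag 15 changed to 20 -> matters for Invoice compatibility verdicts, not for this value's decode
  added field rating to record Invoice: optional float64, tag 22 (in v2 it sits immediately before audit) -> matters for Invoice compatibility verdicts, not for this value's decode
  field archived in record Invoice: type bool changed to string -> matters for Invoice compatibility verdicts, not for this value's decode
  enum Color (field kind in record Invoice): symbol MID removed -> no rule fires on it and the decoded Invoice view is identical with or without it
  field height in record Contact: type float32 changed to float64 (its default is dropped) -> matters for Invoice compatibility verdicts, not for this value's decode

decoded: {"kind": "AMBER", "audit": null, "retries": 1, "street": "omega", "signature": 0xBEEF, "balance": -2.5, "archived": null}


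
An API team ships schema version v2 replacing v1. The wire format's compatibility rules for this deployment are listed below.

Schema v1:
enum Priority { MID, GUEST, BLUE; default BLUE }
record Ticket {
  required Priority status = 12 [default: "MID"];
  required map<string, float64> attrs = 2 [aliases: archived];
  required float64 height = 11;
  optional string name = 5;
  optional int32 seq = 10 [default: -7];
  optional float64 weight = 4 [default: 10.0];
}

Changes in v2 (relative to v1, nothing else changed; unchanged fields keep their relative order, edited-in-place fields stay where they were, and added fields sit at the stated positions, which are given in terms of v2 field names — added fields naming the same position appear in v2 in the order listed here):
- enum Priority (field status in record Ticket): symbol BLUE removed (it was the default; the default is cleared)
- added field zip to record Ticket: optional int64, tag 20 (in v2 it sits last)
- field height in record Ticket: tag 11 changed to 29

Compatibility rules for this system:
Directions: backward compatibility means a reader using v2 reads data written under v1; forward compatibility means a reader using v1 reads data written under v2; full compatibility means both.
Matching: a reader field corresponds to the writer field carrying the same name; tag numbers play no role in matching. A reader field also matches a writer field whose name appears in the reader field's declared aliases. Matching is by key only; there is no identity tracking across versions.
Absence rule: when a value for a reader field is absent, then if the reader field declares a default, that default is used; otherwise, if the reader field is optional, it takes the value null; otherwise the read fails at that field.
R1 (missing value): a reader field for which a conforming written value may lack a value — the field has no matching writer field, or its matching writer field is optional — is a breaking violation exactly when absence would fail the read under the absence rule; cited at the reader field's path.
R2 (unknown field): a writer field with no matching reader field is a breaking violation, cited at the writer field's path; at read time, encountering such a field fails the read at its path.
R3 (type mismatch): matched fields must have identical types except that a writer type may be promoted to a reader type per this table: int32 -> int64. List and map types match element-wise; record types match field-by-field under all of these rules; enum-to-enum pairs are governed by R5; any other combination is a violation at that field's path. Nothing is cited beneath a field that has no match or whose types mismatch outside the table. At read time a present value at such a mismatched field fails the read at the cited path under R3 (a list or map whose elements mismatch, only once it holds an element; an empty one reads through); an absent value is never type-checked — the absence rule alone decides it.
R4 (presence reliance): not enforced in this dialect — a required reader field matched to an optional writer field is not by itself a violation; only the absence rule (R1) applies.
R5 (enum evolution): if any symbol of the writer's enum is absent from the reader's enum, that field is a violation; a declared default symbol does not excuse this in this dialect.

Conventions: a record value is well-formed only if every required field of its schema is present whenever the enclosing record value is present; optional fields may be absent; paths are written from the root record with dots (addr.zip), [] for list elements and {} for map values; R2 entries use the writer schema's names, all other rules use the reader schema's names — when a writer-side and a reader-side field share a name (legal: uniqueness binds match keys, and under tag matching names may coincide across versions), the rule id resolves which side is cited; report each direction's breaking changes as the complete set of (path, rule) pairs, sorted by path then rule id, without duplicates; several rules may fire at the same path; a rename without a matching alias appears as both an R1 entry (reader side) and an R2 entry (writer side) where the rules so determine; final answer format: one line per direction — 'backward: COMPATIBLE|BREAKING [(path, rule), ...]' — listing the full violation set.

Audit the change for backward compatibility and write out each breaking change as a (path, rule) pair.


the writer's type comes first in each Ticket pair
backward analysis of Ticket with v2 as reader and v1 as writer:
  status <- status (Priority -> Priority, writer required)
  attrs <- attrs (map<string, float64> -> map<string, float64>, writer required)
  height <- height (float64 -> float64, writer required)
  name <- name (string -> string, writer optional)
  seq <- seq (int32 -> int32, writer optional)
  weight <- weight (float64 -> float64, writer optional)
  no writer field matches reader zip
  R5 fires at status
  backward on Ticket therefore BREAKING (1)
the other Ticket changes do not affect what is asked:
  added field zip to record Ticket: optional int64, tag 20 (in v2 it sits last) -> affects forward compatibility only, which is not asked
  field height in record Ticket: tag 11 changed to 29 -> inert for the asked Ticket verdict: nothing fires

backward: BREAKING [(status, R5)]


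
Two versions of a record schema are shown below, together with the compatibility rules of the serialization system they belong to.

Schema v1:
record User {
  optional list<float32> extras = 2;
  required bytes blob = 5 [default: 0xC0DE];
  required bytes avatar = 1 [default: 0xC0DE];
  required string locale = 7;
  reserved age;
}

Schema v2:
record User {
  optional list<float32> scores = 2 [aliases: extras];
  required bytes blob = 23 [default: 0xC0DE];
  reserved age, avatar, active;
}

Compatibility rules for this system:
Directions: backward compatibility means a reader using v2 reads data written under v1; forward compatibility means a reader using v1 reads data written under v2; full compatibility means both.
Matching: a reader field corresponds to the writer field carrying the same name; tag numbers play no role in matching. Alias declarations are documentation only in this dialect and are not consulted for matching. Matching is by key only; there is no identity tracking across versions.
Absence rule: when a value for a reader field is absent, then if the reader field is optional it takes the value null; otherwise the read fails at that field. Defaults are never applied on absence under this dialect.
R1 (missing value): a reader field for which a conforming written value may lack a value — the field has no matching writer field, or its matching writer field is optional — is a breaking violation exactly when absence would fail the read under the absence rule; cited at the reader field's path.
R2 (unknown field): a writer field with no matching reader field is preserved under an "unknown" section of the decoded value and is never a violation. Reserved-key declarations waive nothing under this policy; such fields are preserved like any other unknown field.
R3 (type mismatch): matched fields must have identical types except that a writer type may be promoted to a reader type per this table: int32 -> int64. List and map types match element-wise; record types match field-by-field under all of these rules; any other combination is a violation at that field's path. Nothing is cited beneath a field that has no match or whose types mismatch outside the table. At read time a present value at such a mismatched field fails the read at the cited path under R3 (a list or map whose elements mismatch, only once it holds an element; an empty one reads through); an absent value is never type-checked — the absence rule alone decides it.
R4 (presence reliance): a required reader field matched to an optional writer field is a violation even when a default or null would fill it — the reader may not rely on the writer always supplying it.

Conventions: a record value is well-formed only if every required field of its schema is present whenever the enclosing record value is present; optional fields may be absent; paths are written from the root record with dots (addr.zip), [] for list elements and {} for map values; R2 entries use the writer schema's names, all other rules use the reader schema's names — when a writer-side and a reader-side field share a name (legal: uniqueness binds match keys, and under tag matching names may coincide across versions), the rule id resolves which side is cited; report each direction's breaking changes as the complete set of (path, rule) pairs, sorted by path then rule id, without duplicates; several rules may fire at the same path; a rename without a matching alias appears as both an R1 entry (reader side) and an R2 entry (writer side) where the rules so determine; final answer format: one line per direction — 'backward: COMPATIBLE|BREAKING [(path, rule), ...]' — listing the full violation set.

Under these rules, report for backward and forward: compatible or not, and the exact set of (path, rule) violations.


in User below, arrows point writer -> reader
backward for User (reader v2, writer v1):
  scores has no writer counterpart
  bytes -> bytes, writer required: blob aligns to blob
  writer field extras has no reader counterpart
  writer field avatar has no reader counterpart
  writer field locale has no reader counterpart
  => no violations; backward on User: COMPATIBLE
forward for User (reader v1, writer v2):
  extras has no writer counterpart
  bytes -> bytes, writer required: blob aligns to blob
  avatar has no writer counterpart
  locale has no writer counterpart
  writer field scores has no reader counterpart
  R1 fires at avatar
  R1 fires at locale
  => 2 violation(s): forward is BREAKING for User

backward: COMPATIBLE []; forward: BREAKING [(avatar, R1), (locale, R1)]


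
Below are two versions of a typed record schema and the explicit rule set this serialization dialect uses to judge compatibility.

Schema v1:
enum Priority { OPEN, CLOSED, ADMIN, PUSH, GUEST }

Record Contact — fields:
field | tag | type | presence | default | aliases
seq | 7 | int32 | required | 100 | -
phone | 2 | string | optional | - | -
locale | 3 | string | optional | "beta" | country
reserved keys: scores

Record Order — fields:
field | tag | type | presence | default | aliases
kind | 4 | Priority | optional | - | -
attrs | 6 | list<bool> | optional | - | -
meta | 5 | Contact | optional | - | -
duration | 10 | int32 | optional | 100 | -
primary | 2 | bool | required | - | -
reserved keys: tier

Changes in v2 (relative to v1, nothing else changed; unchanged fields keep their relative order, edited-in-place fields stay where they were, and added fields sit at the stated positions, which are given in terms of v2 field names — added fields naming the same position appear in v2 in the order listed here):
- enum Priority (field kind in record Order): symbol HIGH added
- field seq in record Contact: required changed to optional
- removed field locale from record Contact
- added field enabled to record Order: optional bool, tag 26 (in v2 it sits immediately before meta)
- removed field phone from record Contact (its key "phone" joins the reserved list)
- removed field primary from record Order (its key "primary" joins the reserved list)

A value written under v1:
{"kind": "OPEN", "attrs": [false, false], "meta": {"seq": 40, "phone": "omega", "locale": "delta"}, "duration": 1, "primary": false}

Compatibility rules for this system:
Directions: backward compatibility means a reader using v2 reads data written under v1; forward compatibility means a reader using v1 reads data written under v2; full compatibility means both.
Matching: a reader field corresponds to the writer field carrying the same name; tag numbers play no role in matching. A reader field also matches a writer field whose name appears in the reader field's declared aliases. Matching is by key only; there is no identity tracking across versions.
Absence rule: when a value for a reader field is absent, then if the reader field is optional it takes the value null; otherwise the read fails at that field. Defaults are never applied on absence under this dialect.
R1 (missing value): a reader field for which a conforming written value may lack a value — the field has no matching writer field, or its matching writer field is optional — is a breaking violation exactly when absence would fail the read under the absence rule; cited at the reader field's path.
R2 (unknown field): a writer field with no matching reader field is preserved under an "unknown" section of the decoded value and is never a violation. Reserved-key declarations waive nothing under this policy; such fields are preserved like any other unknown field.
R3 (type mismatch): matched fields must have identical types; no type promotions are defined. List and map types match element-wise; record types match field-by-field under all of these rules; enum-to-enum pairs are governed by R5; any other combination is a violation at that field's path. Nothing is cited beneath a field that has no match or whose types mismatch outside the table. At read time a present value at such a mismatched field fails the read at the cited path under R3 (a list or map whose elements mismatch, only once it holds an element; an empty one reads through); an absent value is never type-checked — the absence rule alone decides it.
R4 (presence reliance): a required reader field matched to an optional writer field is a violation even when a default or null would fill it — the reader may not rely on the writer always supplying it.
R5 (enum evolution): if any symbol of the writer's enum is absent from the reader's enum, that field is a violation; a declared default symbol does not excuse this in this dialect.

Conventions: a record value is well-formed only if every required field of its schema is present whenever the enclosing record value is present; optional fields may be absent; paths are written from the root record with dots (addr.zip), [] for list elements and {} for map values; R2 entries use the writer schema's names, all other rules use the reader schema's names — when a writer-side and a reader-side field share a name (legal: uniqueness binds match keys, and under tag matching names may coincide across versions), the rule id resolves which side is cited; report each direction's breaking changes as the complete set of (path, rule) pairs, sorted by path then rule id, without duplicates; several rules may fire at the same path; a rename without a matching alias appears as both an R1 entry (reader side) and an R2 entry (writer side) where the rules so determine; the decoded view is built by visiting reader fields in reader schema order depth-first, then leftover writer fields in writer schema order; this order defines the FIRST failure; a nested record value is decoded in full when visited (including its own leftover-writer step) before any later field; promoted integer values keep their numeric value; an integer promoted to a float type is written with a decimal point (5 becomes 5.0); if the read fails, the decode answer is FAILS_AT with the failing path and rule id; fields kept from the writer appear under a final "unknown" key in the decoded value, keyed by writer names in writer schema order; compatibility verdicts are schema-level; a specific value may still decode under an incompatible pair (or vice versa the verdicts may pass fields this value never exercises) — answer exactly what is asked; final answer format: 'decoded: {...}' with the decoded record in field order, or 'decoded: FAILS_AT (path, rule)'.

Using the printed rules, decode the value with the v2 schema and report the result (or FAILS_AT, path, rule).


each type pair in Order: writer, then reader
decoding the Order value with the v2 reader:
  kind := "OPEN"
  attrs := [false, false]
  enabled := null (not supplied -> null)
  meta.seq := 40
  writer meta.phone: kept under "unknown"
  writer meta.locale: kept under "unknown"
  duration := 1
  writer primary: kept under "unknown"
  => decoded: {"kind": "OPEN", "attrs": [false, false], "enabled": null, "meta": {"seq": 40, "unknown": {"phone": "omega", "locale": "delta"}}, "duration": 1, "unknown": {"primary": false}}
remaining Order differences; none change what is asked:
  enum Priority (field kind in record Order): symbol HIGH added -> changes Order's schema-level verdicts only — the decode of this value is the same
  field seq in record Contact: required changed to optional -> changes Order's schema-level verdicts only — the decode of this value is the same

decoded: {"kind": "OPEN", "attrs": [false, false], "enabled": null, "meta": {"seq": 40, "unknown": {"phone": "omega", "locale": "delta"}}, "duration": 1, "unknown": {"primary": false}}


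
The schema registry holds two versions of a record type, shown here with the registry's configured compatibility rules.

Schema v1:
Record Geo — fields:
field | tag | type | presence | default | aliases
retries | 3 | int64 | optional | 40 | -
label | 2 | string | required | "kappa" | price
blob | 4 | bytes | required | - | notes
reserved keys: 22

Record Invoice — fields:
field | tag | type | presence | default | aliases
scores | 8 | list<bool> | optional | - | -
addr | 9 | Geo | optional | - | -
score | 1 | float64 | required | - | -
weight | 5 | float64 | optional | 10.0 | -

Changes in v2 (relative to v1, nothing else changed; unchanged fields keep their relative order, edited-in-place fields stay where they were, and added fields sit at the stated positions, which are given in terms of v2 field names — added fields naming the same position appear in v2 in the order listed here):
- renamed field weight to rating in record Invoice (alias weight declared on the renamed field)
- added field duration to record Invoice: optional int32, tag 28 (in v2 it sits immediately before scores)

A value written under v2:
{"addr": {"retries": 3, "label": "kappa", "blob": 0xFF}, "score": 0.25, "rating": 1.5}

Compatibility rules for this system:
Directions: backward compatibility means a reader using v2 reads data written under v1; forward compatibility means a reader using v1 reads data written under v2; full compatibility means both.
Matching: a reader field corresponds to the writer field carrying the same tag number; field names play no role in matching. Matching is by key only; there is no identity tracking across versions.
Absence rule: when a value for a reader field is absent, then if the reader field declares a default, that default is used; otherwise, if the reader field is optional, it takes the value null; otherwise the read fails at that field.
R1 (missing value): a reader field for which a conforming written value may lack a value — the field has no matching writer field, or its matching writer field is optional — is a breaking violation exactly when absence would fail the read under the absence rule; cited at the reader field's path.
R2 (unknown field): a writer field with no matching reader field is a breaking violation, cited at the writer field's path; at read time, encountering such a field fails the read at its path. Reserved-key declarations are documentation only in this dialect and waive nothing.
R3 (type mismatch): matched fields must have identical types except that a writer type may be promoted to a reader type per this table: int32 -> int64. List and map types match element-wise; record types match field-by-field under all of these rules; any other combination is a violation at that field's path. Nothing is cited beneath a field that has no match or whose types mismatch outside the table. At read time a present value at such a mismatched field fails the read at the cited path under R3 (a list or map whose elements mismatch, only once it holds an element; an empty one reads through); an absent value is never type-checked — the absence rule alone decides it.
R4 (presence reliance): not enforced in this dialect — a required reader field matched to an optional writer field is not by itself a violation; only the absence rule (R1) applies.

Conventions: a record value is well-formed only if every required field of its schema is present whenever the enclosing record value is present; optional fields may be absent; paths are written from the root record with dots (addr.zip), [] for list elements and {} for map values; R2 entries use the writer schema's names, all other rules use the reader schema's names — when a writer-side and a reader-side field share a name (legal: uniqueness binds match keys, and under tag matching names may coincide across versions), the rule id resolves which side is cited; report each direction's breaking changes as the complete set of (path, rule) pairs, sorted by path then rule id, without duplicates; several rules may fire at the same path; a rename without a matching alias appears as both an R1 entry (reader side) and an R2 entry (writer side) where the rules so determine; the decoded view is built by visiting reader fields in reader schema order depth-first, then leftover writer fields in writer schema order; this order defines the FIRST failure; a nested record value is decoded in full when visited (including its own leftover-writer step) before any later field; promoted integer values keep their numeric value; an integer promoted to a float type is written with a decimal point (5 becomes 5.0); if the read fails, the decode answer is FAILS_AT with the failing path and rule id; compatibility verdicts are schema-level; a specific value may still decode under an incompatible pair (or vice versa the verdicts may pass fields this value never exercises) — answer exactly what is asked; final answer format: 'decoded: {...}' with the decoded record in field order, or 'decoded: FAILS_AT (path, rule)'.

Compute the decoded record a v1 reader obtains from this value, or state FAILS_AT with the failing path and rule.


decoded: {"scores": null, "addr": {"retries": 3, "label": "kappa", "blob": 0xFF}, "score": 0.25, "weight": 1.5}

arrows below run writer -> reader for Invoice
decode walk for Invoice under reader schema v1:
  scores := null (missing; optional => null)
  addr.retries := 3
  addr.label := "kappa"
  addr.blob := 0xFF
  score := 0.25
  weight := 1.5 (from writer rating)
  => decoded: {"scores": null, "addr": {"retries": 3, "label": "kappa", "blob": 0xFF}, "score": 0.25, "weight": 1.5}
ruling out the remaining Invoice differences:
  renamed field weight to rating in record Invoice (alias weight declared on the renamed field) -> fires no rule on Invoice under this dialect and leaves the result unchanged
  added field duration to record Invoice: optional int32, tag 28 (in v2 it sits immediately before scores) -> a verdict-level change on Invoice — the shown value reads the same


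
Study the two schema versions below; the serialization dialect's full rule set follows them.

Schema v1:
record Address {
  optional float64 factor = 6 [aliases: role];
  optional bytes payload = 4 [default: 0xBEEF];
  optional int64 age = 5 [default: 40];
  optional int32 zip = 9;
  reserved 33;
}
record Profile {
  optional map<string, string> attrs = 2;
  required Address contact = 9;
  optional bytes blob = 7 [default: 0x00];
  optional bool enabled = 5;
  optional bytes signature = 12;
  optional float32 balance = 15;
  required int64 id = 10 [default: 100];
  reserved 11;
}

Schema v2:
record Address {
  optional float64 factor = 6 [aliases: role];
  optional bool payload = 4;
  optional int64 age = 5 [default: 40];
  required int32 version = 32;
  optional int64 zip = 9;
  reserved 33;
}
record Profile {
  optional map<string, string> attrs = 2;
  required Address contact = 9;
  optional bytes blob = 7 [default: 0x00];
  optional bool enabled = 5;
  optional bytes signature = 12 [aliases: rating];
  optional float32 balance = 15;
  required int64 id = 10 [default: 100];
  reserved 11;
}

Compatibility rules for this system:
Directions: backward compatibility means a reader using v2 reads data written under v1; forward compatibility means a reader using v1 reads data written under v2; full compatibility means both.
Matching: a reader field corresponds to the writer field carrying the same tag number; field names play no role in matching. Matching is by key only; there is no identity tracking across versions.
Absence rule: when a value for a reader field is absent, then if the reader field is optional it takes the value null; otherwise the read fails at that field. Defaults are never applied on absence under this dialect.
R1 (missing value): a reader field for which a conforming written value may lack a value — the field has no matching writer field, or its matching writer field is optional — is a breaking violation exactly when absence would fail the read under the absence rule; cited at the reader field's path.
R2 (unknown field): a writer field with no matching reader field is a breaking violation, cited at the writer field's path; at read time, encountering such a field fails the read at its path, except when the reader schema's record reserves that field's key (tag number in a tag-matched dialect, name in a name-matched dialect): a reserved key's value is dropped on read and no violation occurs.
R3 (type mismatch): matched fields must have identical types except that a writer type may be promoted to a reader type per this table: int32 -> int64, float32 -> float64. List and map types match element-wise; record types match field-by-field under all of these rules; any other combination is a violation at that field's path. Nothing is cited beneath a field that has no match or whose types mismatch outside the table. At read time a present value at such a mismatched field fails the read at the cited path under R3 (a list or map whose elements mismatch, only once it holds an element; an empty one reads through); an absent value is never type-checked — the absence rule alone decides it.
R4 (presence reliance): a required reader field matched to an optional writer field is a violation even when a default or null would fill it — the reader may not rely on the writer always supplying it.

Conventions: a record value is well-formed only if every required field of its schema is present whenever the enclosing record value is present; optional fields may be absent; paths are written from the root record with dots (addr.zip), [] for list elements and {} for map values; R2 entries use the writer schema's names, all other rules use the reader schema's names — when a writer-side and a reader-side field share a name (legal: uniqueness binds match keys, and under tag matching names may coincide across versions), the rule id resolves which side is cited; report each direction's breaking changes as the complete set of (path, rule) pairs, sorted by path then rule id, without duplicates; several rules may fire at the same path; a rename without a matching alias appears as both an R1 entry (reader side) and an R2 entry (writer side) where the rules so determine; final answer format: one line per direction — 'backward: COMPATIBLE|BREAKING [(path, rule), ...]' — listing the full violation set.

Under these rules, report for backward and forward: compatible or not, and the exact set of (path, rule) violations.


backward: BREAKING [(contact.payload, R3), (contact.version, R1)]; forward: BREAKING [(contact.payload, R3), (contact.version, R2), (contact.zip, R3)]

arrows below run writer -> reader for Profile
backward for Profile (reader v2, writer v1):
  writer optional, map<string, string> -> map<string, string>: reader attrs maps from writer attrs
  writer required, Address -> Address: reader contact maps from writer contact
  writer optional, bytes -> bytes: reader blob maps from writer blob
  writer optional, bool -> bool: reader enabled maps from writer enabled
  writer optional, bytes -> bytes: reader signature maps from writer signature
  writer optional, float32 -> float32: reader balance maps from writer balance
  writer required, int64 -> int64: reader id maps from writer id
  writer optional, float64 -> float64: reader contact.factor maps from writer contact.factor
  writer optional, bytes -> bool: reader contact.payload maps from writer contact.payload
  writer optional, int64 -> int64: reader contact.age maps from writer contact.age
  no writer field matches reader contact.version
  writer optional, int32 -> int64: reader contact.zip maps from writer contact.zip
  rule R3 violated at contact.payload
  rule R1 violated at contact.version
  => backward verdict for Profile: BREAKING, 2 violation(s)
forward for Profile (reader v1, writer v2):
  writer optional, map<string, string> -> map<string, string>: reader attrs maps from writer attrs
  writer required, Address -> Address: reader contact maps from writer contact
  writer optional, bytes -> bytes: reader blob maps from writer blob
  writer optional, bool -> bool: reader enabled maps from writer enabled
  writer optional, bytes -> bytes: reader signature maps from writer signature
  writer optional, float32 -> float32: reader balance maps from writer balance
  writer required, int64 -> int64: reader id maps from writer id
  writer optional, float64 -> float64: reader contact.factor maps from writer contact.factor
  writer optional, bool -> bytes: reader contact.payload maps from writer contact.payload
  writer optional, int64 -> int64: reader contact.age maps from writer contact.age
  writer optional, int64 -> int32: reader contact.zip maps from writer contact.zip
  writer contact.version: unknown to reader
  rule R3 violated at contact.payload
  rule R2 violated at contact.version
  rule R3 violated at contact.zip
  => forward verdict for Profile: BREAKING, 3 violation(s)
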